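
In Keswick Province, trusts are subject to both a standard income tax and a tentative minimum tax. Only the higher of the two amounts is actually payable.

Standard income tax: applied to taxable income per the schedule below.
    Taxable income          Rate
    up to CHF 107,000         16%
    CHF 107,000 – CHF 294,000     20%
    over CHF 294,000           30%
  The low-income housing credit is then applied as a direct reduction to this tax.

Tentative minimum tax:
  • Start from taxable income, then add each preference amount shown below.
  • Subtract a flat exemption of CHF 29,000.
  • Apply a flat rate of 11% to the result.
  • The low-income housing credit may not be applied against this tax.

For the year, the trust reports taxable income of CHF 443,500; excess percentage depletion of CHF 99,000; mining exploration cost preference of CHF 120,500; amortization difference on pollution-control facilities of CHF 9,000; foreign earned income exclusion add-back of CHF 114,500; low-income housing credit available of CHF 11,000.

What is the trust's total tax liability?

CHF 88,370

Standard income tax:
  CHF 107,000 × 16% = CHF 17,120
  CHF 187,000 × 20% = CHF 37,400
  CHF 149,500 × 30% = CHF 44,850
  → CHF 99,370
  Less low-income housing credit CHF 11,000 → CHF 88,370

Tentative minimum tax:
  Adjusted income: CHF 443,500 + CHF 99,000 + CHF 120,500 + CHF 9,000 + CHF 114,500 = CHF 786,500
  Less exemption CHF 29,000 → base CHF 757,500
  CHF 757,500 × 11% = CHF 83,325

CHF 88,370 > CHF 83,325, so the standard income tax governs.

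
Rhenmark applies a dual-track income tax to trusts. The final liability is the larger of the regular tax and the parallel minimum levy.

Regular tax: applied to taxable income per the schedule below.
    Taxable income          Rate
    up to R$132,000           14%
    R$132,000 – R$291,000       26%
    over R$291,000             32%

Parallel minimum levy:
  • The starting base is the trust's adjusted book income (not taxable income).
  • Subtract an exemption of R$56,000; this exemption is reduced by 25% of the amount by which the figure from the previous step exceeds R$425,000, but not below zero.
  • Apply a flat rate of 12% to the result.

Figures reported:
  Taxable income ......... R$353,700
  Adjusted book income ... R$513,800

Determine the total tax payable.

R$79,884

Regular tax:
  R$132,000 × 14% = R$18,480
  R$159,000 × 26% = R$41,340
  R$62,700 × 32% = R$20,064
  → R$79,884

Parallel minimum levy:
  Base (adjusted book income): R$513,800
  Exemption: R$56,000 − 25% × (R$513,800 − R$425,000) = R$56,000 − R$22,200 = R$33,800
  Base: R$513,800 − R$33,800 = R$480,000
  R$480,000 × 12% = R$57,600

R$79,884 > R$57,600, so the regular tax governs.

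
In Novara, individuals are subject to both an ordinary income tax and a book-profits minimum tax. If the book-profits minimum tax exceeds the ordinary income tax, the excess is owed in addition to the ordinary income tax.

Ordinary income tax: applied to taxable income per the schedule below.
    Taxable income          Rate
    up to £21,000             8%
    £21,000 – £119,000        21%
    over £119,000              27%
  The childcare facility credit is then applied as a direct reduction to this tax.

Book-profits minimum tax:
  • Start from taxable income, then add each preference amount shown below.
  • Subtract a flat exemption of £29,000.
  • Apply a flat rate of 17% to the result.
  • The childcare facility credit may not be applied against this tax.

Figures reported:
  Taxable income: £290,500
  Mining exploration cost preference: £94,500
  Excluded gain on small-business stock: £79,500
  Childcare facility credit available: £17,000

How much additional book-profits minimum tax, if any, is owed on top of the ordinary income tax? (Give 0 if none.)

£22,470

Book-profits minimum tax:
  Adjusted income: £290,500 + £94,500 + £79,500 = £464,500
  Less exemption £29,000 → base £435,500
  £435,500 × 17% = £74,035

Ordinary income tax:
  £21,000 × 8% = £1,680
  £98,000 × 21% = £20,580
  £171,500 × 27% = £46,305
  → £68,565
  Less childcare facility credit £17,000 → £51,565

Excess of book-profits minimum tax over ordinary income tax: £74,035 − £51,565 = £22,470.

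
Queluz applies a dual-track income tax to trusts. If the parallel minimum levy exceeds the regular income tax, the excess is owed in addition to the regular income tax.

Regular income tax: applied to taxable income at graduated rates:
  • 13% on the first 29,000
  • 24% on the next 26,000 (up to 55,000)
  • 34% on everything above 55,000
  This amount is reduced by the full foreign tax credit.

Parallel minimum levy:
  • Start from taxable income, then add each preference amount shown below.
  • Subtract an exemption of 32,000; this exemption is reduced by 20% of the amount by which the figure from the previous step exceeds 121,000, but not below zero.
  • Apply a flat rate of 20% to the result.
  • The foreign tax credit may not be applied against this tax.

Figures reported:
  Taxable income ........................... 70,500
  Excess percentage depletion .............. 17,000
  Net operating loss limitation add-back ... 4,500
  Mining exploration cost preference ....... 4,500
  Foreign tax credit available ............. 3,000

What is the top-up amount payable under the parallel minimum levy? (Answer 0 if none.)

Regular income tax:
  29,000 × 13% = 3,770
  26,000 × 24% = 6,240
  15,500 × 34% = 5,270
  → 15,280
  Less foreign tax credit 3,000 → 12,280

Parallel minimum levy:
  Adjusted income: 70,500 + 17,000 + 4,500 + 4,500 = 96,500
  Exemption: 96,500 ≤ 121,000, so full 32,000 applies
  Base: 96,500 − 32,000 = 64,500
  64,500 × 20% = 12,900

Excess of parallel minimum levy over regular income tax: 12,900 − 12,280 = 620.

620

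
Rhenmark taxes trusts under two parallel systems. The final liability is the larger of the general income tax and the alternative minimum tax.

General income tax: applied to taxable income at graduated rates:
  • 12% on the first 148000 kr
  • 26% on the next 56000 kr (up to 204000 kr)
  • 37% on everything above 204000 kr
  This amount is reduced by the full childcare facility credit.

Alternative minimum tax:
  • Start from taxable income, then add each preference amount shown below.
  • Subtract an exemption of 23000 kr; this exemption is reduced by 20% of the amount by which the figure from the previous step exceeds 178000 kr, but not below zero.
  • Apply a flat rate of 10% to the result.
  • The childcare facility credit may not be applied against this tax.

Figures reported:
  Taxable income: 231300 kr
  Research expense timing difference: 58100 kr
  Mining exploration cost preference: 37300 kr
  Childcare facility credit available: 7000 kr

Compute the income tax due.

35421 kr

Alternative minimum tax:
  Adjusted income: 231300 kr + 58100 kr + 37300 kr = 326700 kr
  Exemption: 20% × (326700 kr − 178000 kr) = 29740 kr ≥ 23000 kr, so the exemption is fully phased out
  Base: 326700 kr − 0 kr = 326700 kr
  326700 kr × 10% = 32670 kr

General income tax:
  148000 kr × 12% = 17760 kr
  56000 kr × 26% = 14560 kr
  27300 kr × 37% = 10101 kr
  → 42421 kr
  Less childcare facility credit 7000 kr → 35421 kr

35421 kr > 32670 kr, so the general income tax governs.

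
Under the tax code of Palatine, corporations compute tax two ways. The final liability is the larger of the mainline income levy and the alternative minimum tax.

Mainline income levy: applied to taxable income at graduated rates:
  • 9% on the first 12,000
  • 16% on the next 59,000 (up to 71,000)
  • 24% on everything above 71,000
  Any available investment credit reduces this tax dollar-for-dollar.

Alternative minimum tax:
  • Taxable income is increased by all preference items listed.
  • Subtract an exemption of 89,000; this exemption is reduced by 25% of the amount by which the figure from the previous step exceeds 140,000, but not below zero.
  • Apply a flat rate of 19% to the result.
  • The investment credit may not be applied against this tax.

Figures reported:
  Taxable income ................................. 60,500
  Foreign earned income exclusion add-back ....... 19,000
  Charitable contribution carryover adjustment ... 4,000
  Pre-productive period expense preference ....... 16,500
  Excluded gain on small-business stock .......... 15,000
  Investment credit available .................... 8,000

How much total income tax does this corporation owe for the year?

4,940

Mainline income levy:
  12,000 × 9% = 1,080
  48,500 × 16% = 7,760
  → 8,840
  Less investment credit 8,000 → 840

Alternative minimum tax:
  Adjusted income: 60,500 + 19,000 + 4,000 + 16,500 + 15,000 = 115,000
  Exemption: 115,000 ≤ 140,000, so full 89,000 applies
  Base: 115,000 − 89,000 = 26,000
  26,000 × 19% = 4,940

4,940 > 840, so the alternative minimum tax is the binding amount.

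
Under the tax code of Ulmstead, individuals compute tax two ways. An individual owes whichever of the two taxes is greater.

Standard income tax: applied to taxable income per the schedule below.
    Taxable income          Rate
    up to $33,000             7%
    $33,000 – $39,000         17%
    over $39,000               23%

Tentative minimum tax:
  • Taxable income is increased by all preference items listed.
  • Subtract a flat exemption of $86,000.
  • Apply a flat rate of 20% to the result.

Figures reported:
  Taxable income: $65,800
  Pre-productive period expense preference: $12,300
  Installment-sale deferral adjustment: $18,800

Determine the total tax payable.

Standard income tax:
  $33,000 × 7% = $2,310
  $6,000 × 17% = $1,020
  $26,800 × 23% = $6,164
  → $9,494

Tentative minimum tax:
  Adjusted income: $65,800 + $12,300 + $18,800 = $96,900
  Less exemption $86,000 → base $10,900
  $10,900 × 20% = $2,180

$9,494 > $2,180, so the standard income tax governs.

$9,494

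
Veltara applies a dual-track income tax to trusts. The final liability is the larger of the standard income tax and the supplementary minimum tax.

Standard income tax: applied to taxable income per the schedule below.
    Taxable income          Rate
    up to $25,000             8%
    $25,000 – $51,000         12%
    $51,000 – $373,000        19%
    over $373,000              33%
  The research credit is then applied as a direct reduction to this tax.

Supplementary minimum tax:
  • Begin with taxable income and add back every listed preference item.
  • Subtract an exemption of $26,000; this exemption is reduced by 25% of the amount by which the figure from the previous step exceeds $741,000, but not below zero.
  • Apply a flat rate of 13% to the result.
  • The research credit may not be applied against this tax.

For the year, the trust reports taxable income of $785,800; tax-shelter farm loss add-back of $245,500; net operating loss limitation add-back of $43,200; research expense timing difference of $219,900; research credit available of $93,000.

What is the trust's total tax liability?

Supplementary minimum tax:
  Adjusted income: $785,800 + $245,500 + $43,200 + $219,900 = $1,294,400
  Exemption: 25% × ($1,294,400 − $741,000) = $138,350 ≥ $26,000, so the exemption is fully phased out
  Base: $1,294,400 − $0 = $1,294,400
  $1,294,400 × 13% = $168,272

Standard income tax:
  $25,000 × 8% = $2,000
  $26,000 × 12% = $3,120
  $322,000 × 19% = $61,180
  $412,800 × 33% = $136,224
  → $202,524
  Less research credit $93,000 → $109,524

$168,272 > $109,524, so the supplementary minimum tax is the binding amount.

$168,272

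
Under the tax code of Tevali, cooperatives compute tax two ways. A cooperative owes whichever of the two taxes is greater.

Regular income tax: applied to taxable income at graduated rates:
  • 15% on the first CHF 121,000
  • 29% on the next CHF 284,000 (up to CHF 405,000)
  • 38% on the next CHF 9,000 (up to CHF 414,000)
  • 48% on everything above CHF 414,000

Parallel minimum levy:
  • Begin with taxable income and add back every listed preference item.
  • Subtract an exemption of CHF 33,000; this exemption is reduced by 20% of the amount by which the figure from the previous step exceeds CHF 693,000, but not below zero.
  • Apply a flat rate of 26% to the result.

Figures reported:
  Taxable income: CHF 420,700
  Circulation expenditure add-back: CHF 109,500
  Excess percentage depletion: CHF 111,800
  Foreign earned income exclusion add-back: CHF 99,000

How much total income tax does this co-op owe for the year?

Parallel minimum levy:
  Adjusted income: CHF 420,700 + CHF 109,500 + CHF 111,800 + CHF 99,000 = CHF 741,000
  Exemption: CHF 33,000 − 20% × (CHF 741,000 − CHF 693,000) = CHF 33,000 − CHF 9,600 = CHF 23,400
  Base: CHF 741,000 − CHF 23,400 = CHF 717,600
  CHF 717,600 × 26% = CHF 186,576

Regular income tax:
  CHF 121,000 × 15% = CHF 18,150
  CHF 284,000 × 29% = CHF 82,360
  CHF 9,000 × 38% = CHF 3,420
  CHF 6,700 × 48% = CHF 3,216
  → CHF 107,146

CHF 186,576 > CHF 107,146, so the parallel minimum levy is the binding amount.

CHF 186,576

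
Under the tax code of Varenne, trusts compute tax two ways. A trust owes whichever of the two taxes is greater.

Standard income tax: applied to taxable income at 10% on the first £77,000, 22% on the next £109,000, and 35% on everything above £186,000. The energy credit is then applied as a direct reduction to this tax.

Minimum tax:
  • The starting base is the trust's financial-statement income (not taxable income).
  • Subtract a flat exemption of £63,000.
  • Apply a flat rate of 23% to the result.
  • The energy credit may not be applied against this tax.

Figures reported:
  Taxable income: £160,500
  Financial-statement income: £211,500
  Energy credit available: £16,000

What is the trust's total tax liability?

£34,155

Standard income tax:
  £77,000 × 10% = £7,700
  £83,500 × 22% = £18,370
  → £26,070
  Less energy credit £16,000 → £10,070

Minimum tax:
  Base (financial-statement income): £211,500
  Less exemption £63,000 → base £148,500
  £148,500 × 23% = £34,155

£34,155 > £10,070, so the minimum tax is the binding amount.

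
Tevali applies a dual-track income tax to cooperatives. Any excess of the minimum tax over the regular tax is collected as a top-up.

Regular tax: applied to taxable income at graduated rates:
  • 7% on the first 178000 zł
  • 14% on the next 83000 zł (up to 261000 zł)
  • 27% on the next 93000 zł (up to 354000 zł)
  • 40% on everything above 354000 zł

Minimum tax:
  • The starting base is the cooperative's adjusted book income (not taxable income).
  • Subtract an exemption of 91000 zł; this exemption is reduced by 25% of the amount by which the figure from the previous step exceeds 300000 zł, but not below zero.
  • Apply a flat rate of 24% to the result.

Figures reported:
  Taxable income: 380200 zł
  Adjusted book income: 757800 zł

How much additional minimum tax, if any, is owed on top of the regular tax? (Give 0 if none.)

Regular tax:
  178000 zł × 7% = 12460 zł
  83000 zł × 14% = 11620 zł
  93000 zł × 27% = 25110 zł
  26200 zł × 40% = 10480 zł
  → 59670 zł

Minimum tax:
  Base (adjusted book income): 757800 zł
  Exemption: 25% × (757800 zł − 300000 zł) = 114450 zł ≥ 91000 zł, so the exemption is fully phased out
  Base: 757800 zł − 0 zł = 757800 zł
  757800 zł × 24% = 181872 zł

Excess of minimum tax over regular tax: 181872 zł − 59670 zł = 122202 zł.

122202 zł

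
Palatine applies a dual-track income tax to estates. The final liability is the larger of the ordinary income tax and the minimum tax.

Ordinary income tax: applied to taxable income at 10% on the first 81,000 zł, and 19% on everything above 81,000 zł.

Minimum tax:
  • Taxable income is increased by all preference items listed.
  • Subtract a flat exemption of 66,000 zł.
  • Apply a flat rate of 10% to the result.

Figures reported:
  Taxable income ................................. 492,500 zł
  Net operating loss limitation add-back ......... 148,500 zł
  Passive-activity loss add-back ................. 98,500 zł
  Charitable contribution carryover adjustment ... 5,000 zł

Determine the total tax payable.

Ordinary income tax:
  81,000 zł × 10% = 8,100 zł
  411,500 zł × 19% = 78,185 zł
  → 86,285 zł

Minimum tax:
  Adjusted income: 492,500 zł + 148,500 zł + 98,500 zł + 5,000 zł = 744,500 zł
  Less exemption 66,000 zł → base 678,500 zł
  678,500 zł × 10% = 67,850 zł

86,285 zł > 67,850 zł, so the ordinary income tax governs.

86,285 zł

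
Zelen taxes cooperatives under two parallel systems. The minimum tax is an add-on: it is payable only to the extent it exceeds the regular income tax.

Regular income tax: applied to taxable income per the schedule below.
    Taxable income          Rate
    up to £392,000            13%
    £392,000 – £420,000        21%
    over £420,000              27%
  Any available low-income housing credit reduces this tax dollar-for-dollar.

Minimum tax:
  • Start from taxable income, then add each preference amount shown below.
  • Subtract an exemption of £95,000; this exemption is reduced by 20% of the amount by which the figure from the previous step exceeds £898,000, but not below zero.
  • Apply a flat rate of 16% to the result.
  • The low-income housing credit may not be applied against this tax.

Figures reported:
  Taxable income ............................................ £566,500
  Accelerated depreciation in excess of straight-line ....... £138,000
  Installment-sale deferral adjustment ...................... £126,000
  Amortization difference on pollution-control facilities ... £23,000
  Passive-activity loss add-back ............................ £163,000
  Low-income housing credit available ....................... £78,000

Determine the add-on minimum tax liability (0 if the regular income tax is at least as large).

£132,837

Minimum tax:
  Adjusted income: £566,500 + £138,000 + £126,000 + £23,000 + £163,000 = £1,016,500
  Exemption: £95,000 − 20% × (£1,016,500 − £898,000) = £95,000 − £23,700 = £71,300
  Base: £1,016,500 − £71,300 = £945,200
  £945,200 × 16% = £151,232

Regular income tax:
  £392,000 × 13% = £50,960
  £28,000 × 21% = £5,880
  £146,500 × 27% = £39,555
  → £96,395
  Less low-income housing credit £78,000 → £18,395

Excess of minimum tax over regular income tax: £151,232 − £18,395 = £132,837.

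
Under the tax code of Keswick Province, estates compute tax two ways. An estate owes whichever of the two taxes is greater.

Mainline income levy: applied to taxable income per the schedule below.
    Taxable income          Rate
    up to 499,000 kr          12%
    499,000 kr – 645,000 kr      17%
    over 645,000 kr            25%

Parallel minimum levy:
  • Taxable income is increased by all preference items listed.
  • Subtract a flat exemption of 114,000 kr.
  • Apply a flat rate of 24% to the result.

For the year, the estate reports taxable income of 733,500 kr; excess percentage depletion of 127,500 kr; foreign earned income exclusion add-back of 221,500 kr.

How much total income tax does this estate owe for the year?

232,440 kr

Parallel minimum levy:
  Adjusted income: 733,500 kr + 127,500 kr + 221,500 kr = 1,082,500 kr
  Less exemption 114,000 kr → base 968,500 kr
  968,500 kr × 24% = 232,440 kr

Mainline income levy:
  499,000 kr × 12% = 59,880 kr
  146,000 kr × 17% = 24,820 kr
  88,500 kr × 25% = 22,125 kr
  → 106,825 kr

232,440 kr > 106,825 kr, so the parallel minimum levy is the binding amount.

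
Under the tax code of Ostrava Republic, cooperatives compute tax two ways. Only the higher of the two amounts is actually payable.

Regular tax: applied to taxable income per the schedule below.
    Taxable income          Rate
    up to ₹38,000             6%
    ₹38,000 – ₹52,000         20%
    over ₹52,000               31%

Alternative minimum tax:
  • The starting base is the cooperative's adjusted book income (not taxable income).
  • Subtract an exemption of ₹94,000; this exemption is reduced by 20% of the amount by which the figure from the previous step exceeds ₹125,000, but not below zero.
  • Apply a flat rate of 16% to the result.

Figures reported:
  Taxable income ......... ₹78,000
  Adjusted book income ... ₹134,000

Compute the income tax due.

₹13,140

Alternative minimum tax:
  Base (adjusted book income): ₹134,000
  Exemption: ₹94,000 − 20% × (₹134,000 − ₹125,000) = ₹94,000 − ₹1,800 = ₹92,200
  Base: ₹134,000 − ₹92,200 = ₹41,800
  ₹41,800 × 16% = ₹6,688

Regular tax:
  ₹38,000 × 6% = ₹2,280
  ₹14,000 × 20% = ₹2,800
  ₹26,000 × 31% = ₹8,060
  → ₹13,140

₹13,140 > ₹6,688, so the regular tax governs.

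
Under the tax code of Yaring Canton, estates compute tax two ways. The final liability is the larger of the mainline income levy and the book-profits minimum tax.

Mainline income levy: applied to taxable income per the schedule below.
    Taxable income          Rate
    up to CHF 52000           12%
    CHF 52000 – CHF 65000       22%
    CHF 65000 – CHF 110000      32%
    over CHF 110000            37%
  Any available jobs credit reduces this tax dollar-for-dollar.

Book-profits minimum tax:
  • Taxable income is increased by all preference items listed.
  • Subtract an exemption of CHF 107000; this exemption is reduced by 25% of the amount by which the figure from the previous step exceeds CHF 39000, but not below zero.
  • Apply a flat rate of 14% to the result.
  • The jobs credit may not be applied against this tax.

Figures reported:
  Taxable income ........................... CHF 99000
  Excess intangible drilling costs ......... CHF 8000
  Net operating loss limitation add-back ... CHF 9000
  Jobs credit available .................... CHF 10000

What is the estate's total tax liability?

Mainline income levy:
  CHF 52000 × 12% = CHF 6240
  CHF 13000 × 22% = CHF 2860
  CHF 34000 × 32% = CHF 10880
  → CHF 19980
  Less jobs credit CHF 10000 → CHF 9980

Book-profits minimum tax:
  Adjusted income: CHF 99000 + CHF 8000 + CHF 9000 = CHF 116000
  Exemption: CHF 107000 − 25% × (CHF 116000 − CHF 39000) = CHF 107000 − CHF 19250 = CHF 87750
  Base: CHF 116000 − CHF 87750 = CHF 28250
  CHF 28250 × 14% = CHF 3955

CHF 9980 > CHF 3955, so the mainline income levy governs.

CHF 9980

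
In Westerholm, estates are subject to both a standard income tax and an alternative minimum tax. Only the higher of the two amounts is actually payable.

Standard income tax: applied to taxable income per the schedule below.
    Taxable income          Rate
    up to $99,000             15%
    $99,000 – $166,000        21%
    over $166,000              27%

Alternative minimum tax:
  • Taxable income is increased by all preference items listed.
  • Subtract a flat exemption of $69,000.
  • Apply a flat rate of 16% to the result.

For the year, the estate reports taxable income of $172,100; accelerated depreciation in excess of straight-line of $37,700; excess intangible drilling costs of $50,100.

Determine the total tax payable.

$30,567

Alternative minimum tax:
  Adjusted income: $172,100 + $37,700 + $50,100 = $259,900
  Less exemption $69,000 → base $190,900
  $190,900 × 16% = $30,544

Standard income tax:
  $99,000 × 15% = $14,850
  $67,000 × 21% = $14,070
  $6,100 × 27% = $1,647
  → $30,567

$30,567 > $30,544, so the standard income tax governs.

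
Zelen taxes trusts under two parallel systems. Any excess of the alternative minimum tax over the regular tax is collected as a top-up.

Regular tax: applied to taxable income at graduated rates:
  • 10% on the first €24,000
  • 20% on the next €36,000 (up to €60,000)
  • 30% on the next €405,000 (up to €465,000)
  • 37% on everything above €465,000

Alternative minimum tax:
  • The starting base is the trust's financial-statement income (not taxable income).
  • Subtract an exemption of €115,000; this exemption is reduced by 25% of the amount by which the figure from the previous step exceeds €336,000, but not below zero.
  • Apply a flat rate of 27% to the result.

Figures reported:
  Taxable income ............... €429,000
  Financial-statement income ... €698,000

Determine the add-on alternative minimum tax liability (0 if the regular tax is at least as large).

Alternative minimum tax:
  Base (financial-statement income): €698,000
  Exemption: €115,000 − 25% × (€698,000 − €336,000) = €115,000 − €90,500 = €24,500
  Base: €698,000 − €24,500 = €673,500
  €673,500 × 27% = €181,845

Regular tax:
  €24,000 × 10% = €2,400
  €36,000 × 20% = €7,200
  €369,000 × 30% = €110,700
  → €120,300

Excess of alternative minimum tax over regular tax: €181,845 − €120,300 = €61,545.

€61,545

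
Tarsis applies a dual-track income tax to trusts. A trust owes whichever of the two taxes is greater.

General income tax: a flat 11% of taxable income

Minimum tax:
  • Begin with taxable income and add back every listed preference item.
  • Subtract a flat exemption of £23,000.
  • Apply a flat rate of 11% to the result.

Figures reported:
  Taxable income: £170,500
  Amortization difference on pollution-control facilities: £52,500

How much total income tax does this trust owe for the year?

£22,000

Minimum tax:
  Adjusted income: £170,500 + £52,500 = £223,000
  Less exemption £23,000 → base £200,000
  £200,000 × 11% = £22,000

General income tax:
  £170,500 × 11% = £18,755

£22,000 > £18,755, so the minimum tax is the binding amount.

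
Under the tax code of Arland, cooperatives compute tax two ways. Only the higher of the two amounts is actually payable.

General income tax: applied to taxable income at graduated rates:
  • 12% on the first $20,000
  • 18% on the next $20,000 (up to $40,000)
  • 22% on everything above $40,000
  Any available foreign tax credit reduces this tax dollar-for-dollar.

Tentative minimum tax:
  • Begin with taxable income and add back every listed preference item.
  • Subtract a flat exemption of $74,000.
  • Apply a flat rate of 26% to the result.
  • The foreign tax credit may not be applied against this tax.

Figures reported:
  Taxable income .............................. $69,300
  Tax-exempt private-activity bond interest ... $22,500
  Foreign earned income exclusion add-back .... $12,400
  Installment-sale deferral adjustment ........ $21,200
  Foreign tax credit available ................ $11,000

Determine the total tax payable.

$13,364

Tentative minimum tax:
  Adjusted income: $69,300 + $22,500 + $12,400 + $21,200 = $125,400
  Less exemption $74,000 → base $51,400
  $51,400 × 26% = $13,364

General income tax:
  $20,000 × 12% = $2,400
  $20,000 × 18% = $3,600
  $29,300 × 22% = $6,446
  → $12,446
  Less foreign tax credit $11,000 → $1,446

$13,364 > $1,446, so the tentative minimum tax is the binding amount.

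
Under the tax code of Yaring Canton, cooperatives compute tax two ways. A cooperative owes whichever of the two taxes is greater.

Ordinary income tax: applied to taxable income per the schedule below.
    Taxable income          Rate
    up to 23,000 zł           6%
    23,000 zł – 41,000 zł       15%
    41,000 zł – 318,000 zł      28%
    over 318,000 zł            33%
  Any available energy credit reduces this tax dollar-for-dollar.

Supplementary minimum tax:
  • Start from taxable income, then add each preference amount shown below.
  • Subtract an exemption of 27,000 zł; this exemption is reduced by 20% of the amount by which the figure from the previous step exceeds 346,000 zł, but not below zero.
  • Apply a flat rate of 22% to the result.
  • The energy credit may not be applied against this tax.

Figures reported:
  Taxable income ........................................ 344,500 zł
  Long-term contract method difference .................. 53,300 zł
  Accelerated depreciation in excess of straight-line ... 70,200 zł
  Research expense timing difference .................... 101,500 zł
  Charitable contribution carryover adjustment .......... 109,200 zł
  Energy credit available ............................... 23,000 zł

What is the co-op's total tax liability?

149,314 zł

Ordinary income tax:
  23,000 zł × 6% = 1,380 zł
  18,000 zł × 15% = 2,700 zł
  277,000 zł × 28% = 77,560 zł
  26,500 zł × 33% = 8,745 zł
  → 90,385 zł
  Less energy credit 23,000 zł → 67,385 zł

Supplementary minimum tax:
  Adjusted income: 344,500 zł + 53,300 zł + 70,200 zł + 101,500 zł + 109,200 zł = 678,700 zł
  Exemption: 20% × (678,700 zł − 346,000 zł) = 66,540 zł ≥ 27,000 zł, so the exemption is fully phased out
  Base: 678,700 zł − 0 zł = 678,700 zł
  678,700 zł × 22% = 149,314 zł

149,314 zł > 67,385 zł, so the supplementary minimum tax is the binding amount.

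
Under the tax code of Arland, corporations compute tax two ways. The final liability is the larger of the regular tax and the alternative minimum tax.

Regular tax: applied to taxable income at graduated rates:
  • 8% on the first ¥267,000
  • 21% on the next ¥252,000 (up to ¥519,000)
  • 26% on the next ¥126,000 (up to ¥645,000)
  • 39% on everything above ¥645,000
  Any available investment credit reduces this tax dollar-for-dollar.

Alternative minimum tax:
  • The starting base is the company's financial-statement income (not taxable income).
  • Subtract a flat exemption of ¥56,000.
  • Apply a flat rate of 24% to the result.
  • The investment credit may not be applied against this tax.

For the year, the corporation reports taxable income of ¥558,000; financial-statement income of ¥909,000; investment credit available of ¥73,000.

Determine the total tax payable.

Regular tax:
  ¥267,000 × 8% = ¥21,360
  ¥252,000 × 21% = ¥52,920
  ¥39,000 × 26% = ¥10,140
  → ¥84,420
  Less investment credit ¥73,000 → ¥11,420

Alternative minimum tax:
  Base (financial-statement income): ¥909,000
  Less exemption ¥56,000 → base ¥853,000
  ¥853,000 × 24% = ¥204,720

¥204,720 > ¥11,420, so the alternative minimum tax is the binding amount.

¥204,720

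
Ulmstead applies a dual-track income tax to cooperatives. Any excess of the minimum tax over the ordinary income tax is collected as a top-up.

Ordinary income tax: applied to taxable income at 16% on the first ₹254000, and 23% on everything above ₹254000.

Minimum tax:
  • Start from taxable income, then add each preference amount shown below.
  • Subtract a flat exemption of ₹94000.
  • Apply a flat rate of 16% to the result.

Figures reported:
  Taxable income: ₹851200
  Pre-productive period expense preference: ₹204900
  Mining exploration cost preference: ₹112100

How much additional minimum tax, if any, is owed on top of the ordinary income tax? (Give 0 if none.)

Minimum tax:
  Adjusted income: ₹851200 + ₹204900 + ₹112100 = ₹1168200
  Less exemption ₹94000 → base ₹1074200
  ₹1074200 × 16% = ₹171872

Ordinary income tax:
  ₹254000 × 16% = ₹40640
  ₹597200 × 23% = ₹137356
  → ₹177996

₹171872 ≤ ₹177996, so no add-on is due.

₹0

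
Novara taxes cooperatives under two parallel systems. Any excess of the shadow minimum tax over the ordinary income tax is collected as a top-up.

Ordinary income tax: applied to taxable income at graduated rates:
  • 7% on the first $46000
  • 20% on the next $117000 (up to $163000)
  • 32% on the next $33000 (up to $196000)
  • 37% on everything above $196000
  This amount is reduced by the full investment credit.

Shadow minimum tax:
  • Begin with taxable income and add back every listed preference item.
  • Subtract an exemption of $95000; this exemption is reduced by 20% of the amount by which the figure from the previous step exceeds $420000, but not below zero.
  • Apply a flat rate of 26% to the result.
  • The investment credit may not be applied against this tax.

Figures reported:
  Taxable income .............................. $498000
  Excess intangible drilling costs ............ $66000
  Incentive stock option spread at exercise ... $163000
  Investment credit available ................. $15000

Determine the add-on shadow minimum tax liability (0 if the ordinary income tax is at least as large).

Shadow minimum tax:
  Adjusted income: $498000 + $66000 + $163000 = $727000
  Exemption: $95000 − 20% × ($727000 − $420000) = $95000 − $61400 = $33600
  Base: $727000 − $33600 = $693400
  $693400 × 26% = $180284

Ordinary income tax:
  $46000 × 7% = $3220
  $117000 × 20% = $23400
  $33000 × 32% = $10560
  $302000 × 37% = $111740
  → $148920
  Less investment credit $15000 → $133920

Excess of shadow minimum tax over ordinary income tax: $180284 − $133920 = $46364.

$46364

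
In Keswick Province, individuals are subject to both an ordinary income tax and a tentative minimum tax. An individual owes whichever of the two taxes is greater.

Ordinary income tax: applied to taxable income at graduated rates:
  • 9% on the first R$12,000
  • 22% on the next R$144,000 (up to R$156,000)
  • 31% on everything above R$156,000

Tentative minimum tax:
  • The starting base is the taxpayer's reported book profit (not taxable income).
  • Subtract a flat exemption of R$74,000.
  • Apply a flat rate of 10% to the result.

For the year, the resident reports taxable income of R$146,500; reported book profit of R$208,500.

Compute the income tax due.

Ordinary income tax:
  R$12,000 × 9% = R$1,080
  R$134,500 × 22% = R$29,590
  → R$30,670

Tentative minimum tax:
  Base (reported book profit): R$208,500
  Less exemption R$74,000 → base R$134,500
  R$134,500 × 10% = R$13,450

R$30,670 > R$13,450, so the ordinary income tax governs.

R$30,670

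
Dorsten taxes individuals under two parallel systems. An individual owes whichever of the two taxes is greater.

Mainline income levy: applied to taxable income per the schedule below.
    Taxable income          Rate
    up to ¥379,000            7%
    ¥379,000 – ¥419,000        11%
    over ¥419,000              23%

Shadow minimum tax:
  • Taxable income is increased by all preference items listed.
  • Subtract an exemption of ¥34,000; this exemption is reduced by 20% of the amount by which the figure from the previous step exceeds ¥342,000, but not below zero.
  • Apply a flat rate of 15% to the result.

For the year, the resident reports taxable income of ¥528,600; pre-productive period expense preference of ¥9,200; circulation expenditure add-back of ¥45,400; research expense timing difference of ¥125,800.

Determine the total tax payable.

Shadow minimum tax:
  Adjusted income: ¥528,600 + ¥9,200 + ¥45,400 + ¥125,800 = ¥709,000
  Exemption: 20% × (¥709,000 − ¥342,000) = ¥73,400 ≥ ¥34,000, so the exemption is fully phased out
  Base: ¥709,000 − ¥0 = ¥709,000
  ¥709,000 × 15% = ¥106,350

Mainline income levy:
  ¥379,000 × 7% = ¥26,530
  ¥40,000 × 11% = ¥4,400
  ¥109,600 × 23% = ¥25,208
  → ¥56,138

¥106,350 > ¥56,138, so the shadow minimum tax is the binding amount.

¥106,350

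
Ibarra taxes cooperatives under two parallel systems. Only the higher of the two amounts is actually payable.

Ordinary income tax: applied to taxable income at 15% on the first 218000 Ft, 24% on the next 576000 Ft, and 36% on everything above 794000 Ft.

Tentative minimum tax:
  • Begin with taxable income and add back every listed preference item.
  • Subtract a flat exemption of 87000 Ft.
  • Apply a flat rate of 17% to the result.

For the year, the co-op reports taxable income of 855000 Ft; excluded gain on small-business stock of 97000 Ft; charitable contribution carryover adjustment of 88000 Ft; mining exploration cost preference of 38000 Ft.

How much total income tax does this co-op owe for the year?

192900 Ft

Ordinary income tax:
  218000 Ft × 15% = 32700 Ft
  576000 Ft × 24% = 138240 Ft
  61000 Ft × 36% = 21960 Ft
  → 192900 Ft

Tentative minimum tax:
  Adjusted income: 855000 Ft + 97000 Ft + 88000 Ft + 38000 Ft = 1078000 Ft
  Less exemption 87000 Ft → base 991000 Ft
  991000 Ft × 17% = 168470 Ft

192900 Ft > 168470 Ft, so the ordinary income tax governs.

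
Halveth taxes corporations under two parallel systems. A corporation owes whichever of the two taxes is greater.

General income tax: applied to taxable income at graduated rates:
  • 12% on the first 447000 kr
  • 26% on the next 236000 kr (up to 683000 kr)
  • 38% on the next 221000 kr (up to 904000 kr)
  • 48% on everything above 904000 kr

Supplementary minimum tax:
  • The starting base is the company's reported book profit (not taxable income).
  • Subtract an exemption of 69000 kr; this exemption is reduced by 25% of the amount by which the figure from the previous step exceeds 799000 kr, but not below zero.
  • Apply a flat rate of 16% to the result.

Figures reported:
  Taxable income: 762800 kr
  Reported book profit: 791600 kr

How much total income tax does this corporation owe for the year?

General income tax:
  447000 kr × 12% = 53640 kr
  236000 kr × 26% = 61360 kr
  79800 kr × 38% = 30324 kr
  → 145324 kr

Supplementary minimum tax:
  Base (reported book profit): 791600 kr
  Exemption: 791600 kr ≤ 799000 kr, so full 69000 kr applies
  Base: 791600 kr − 69000 kr = 722600 kr
  722600 kr × 16% = 115616 kr

145324 kr > 115616 kr, so the general income tax governs.

145324 kr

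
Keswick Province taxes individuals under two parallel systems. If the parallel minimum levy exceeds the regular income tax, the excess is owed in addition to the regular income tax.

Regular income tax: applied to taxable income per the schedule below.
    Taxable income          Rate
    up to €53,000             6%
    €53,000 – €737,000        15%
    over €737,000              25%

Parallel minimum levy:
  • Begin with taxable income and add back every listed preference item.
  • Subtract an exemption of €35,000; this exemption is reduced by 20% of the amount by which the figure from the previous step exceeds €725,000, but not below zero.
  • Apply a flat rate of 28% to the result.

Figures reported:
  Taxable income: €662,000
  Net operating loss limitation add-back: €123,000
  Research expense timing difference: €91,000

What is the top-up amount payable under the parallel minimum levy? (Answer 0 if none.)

€149,406

Parallel minimum levy:
  Adjusted income: €662,000 + €123,000 + €91,000 = €876,000
  Exemption: €35,000 − 20% × (€876,000 − €725,000) = €35,000 − €30,200 = €4,800
  Base: €876,000 − €4,800 = €871,200
  €871,200 × 28% = €243,936

Regular income tax:
  €53,000 × 6% = €3,180
  €609,000 × 15% = €91,350
  → €94,530

Excess of parallel minimum levy over regular income tax: €243,936 − €94,530 = €149,406.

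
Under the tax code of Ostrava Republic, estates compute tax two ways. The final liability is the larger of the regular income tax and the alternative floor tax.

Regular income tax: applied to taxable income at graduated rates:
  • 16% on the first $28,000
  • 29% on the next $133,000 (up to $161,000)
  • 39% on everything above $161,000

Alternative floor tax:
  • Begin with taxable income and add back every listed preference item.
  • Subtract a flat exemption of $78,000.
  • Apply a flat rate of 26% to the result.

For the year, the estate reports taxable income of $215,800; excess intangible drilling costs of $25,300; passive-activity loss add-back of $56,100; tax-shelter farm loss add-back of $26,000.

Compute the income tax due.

Alternative floor tax:
  Adjusted income: $215,800 + $25,300 + $56,100 + $26,000 = $323,200
  Less exemption $78,000 → base $245,200
  $245,200 × 26% = $63,752

Regular income tax:
  $28,000 × 16% = $4,480
  $133,000 × 29% = $38,570
  $54,800 × 39% = $21,372
  → $64,422

$64,422 > $63,752, so the regular income tax governs.

$64,422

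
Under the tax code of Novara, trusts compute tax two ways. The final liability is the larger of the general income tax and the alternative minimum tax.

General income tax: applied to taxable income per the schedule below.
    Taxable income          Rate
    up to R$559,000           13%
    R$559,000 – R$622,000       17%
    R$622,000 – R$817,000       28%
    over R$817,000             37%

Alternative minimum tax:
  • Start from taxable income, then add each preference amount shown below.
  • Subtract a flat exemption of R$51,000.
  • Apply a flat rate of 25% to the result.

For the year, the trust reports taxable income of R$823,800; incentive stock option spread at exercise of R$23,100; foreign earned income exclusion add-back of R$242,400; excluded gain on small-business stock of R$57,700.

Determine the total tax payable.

R$274,000

Alternative minimum tax:
  Adjusted income: R$823,800 + R$23,100 + R$242,400 + R$57,700 = R$1,147,000
  Less exemption R$51,000 → base R$1,096,000
  R$1,096,000 × 25% = R$274,000

General income tax:
  R$559,000 × 13% = R$72,670
  R$63,000 × 17% = R$10,710
  R$195,000 × 28% = R$54,600
  R$6,800 × 37% = R$2,516
  → R$140,496

R$274,000 > R$140,496, so the alternative minimum tax is the binding amount.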